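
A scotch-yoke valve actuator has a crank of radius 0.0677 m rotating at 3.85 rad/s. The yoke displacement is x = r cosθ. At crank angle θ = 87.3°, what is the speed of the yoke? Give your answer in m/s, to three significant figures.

0.260

ω = 3.85 rad/s
x = r cosθ ⇒ ẋ = −rω sinθ.
|v| = rω|sinθ| = 0.0677·3.85·|sin 87.3°| = 0.26036 m/s.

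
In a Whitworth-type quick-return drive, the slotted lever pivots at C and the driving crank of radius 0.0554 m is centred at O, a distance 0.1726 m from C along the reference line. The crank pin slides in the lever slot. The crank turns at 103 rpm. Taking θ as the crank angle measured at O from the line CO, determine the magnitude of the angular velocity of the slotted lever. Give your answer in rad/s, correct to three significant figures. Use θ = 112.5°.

ω = 10.79 rad/s (from 103 rpm).
Crank pin A relative to C: A = (d + r cosθ, r sinθ); lever angle φ = atan2(r sinθ, d + r cosθ).
Differentiating tanφ: φ̇ = rω(d cosθ + r)/(d² + r² + 2dr cosθ).
d² + r² + 2dr cosθ = |CA|² = 0.0255415 m²;  d cosθ + r = -0.010651 m.
|ω_lever| = |0.0554·10.79·-0.010651| / 0.0255415 = 0.24919 rad/s.

0.249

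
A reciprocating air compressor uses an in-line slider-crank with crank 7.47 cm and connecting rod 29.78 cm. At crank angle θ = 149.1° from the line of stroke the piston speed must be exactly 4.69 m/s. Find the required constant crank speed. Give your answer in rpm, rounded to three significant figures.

1490

For an in-line slider-crank, |v_piston| = rω|sinθ|·[1 + r cosθ/√(L² − r² sin²θ)].
With r = 0.0747 m, L = 0.2978 m, θ = 149.1°: the bracketed kinematic factor |dx/dθ| = 0.030035 m.
ω = v/|dx/dθ| = 4.69/0.030035 = 156.15 rad/s.
N = 60ω/(2π) = 1491.1 rpm.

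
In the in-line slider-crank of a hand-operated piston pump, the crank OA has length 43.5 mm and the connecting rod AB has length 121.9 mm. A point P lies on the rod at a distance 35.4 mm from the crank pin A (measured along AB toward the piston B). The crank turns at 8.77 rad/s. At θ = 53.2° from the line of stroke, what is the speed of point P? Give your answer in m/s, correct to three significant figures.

ω = 8.77 rad/s.  Crank-pin speed |V_A| = rω = 0.38149 m/s, perpendicular to OA.
Rod angle: sinφ = −(r/L) sinθ ⇒ φ = -16.603°; ω_rod = −rω cosθ/√(L²−r²sin²θ) = -1.9563 rad/s.
V_P = V_A + ω_rod × AP, with AP = 0.0354 m along the rod.
Components: V_Px = −rω sinθ − a·ω_rod·sinφ = -0.32526 m/s;  V_Py = rω cosθ + a·ω_rod·cosφ = +0.16216 m/s.
|V_P| = √(V_Px² + V_Py²) = 0.36344 m/s.

0.363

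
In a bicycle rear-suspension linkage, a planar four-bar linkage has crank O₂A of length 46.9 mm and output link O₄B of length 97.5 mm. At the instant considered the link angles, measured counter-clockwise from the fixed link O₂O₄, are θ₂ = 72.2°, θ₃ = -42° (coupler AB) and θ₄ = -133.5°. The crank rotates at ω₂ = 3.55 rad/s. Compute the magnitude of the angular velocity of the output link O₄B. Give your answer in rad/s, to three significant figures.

1.56

ω₂ = 3.55 rad/s
Differentiating the loop-closure r₂e^{iθ₂}+r₃e^{iθ₃}=r₁+r₄e^{iθ₄} gives r₂ω₂e^{iθ₂}+r₃ω₃e^{iθ₃}=r₄ω₄e^{iθ₄}.
Eliminating the other unknown: ω₄ = r₂ω₂ sin(θ₂−θ₃) / [r₄ sin(θ₄−θ₃)].
Numerator sine = +0.91212; denominator sine = -0.99966.
Result = 0.0469·3.55·(+0.91212) / (0.0975·(-0.99966)) = -1.5581 rad/s; magnitude 1.5581 rad/s.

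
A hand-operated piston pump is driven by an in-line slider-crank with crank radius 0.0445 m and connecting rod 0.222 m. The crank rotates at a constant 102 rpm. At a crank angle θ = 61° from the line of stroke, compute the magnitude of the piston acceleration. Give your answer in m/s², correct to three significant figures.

ω = 2π·102/60 = 10.68 rad/s
x(θ) = r cosθ + √(L² − r² sin²θ); with ω constant, a = ω²·d²x/dθ².
d²x/dθ² = −r cosθ − r²(cos2θ)/√u − r⁴ sin²2θ/(4u^{3/2}),  u = L² − r² sin²θ = 0.0477692 m².
Substituting r = 0.0445 m, L = 0.222 m, θ = 61°: d²x/dθ² = -0.01684 m.
a = ω²·d²x/dθ² = (10.68)²·(-0.01684) = -1.9214 m/s²;  |a| = 1.9214 m/s².

1.92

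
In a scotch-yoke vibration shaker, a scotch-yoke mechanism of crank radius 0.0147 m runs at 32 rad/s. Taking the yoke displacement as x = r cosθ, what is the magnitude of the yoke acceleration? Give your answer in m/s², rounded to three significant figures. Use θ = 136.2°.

10.9

ω = 32 rad/s
x = r cosθ ⇒ ẍ = −rω² cosθ (ω constant).
|a| = rω²|cosθ| = 0.0147·(32)²·|cos 136.2°| = 10.865 m/s².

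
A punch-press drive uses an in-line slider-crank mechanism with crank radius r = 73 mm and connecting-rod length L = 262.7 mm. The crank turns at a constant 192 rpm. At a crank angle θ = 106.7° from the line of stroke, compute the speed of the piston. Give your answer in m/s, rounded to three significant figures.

ω = 2π·192/60 = 20.11 rad/s
For an in-line slider-crank, x = r cosθ + √(L² − r² sin²θ), so v = −rω sinθ·[1 + r cosθ/√(L² − r² sin²θ)].
With r = 0.073 m, L = 0.2627 m, θ = 106.7°: √(L² − r² sin²θ) = 0.25322 m.
v = −0.073·20.11·0.95782·[1 + 0.073·-0.28736/0.25322] = -1.2894 m/s.
|v| = 1.2894 m/s.

1.29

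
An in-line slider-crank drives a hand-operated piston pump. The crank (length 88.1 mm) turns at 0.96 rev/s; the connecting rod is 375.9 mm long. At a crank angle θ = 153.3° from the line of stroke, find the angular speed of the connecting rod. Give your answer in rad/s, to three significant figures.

1.27

ω = 6.032 rad/s (converted from 0.96 rev/s).
The rod makes angle φ with the slider axis where L sinφ = r sinθ; differentiating, L cosφ·φ̇ = r ω cosθ.
L cosφ = √(L² − r² sin²θ) = 0.37381 m.
|ω_rod| = r ω |cosθ| / √(L² − r² sin²θ) = 0.0881·6.032·0.89337/0.37381 = 1.27 rad/s.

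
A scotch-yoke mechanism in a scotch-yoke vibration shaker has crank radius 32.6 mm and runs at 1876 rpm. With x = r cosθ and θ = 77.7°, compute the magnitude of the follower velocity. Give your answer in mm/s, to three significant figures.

6260

ω = 196.5 rad/s (from 1876 rpm).
x = r cosθ ⇒ ẋ = −rω sinθ.
|v| = rω|sinθ| = 0.0326·196.5·|sin 77.7°| = 6.2574 m/s = 6257.4 mm/s.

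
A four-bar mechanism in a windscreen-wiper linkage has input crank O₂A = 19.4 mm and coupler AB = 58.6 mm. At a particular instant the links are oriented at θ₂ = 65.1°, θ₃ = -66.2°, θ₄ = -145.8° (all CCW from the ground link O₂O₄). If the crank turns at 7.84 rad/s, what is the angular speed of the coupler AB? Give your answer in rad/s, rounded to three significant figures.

1.36

ω₂ = 7.84 rad/s
Differentiating the loop-closure r₂e^{iθ₂}+r₃e^{iθ₃}=r₁+r₄e^{iθ₄} gives r₂ω₂e^{iθ₂}+r₃ω₃e^{iθ₃}=r₄ω₄e^{iθ₄}.
Eliminating the other unknown: ω₃ = r₂ω₂ sin(θ₄−θ₂) / [r₃ sin(θ₃−θ₄)].
Numerator sine = +0.51354; denominator sine = +0.98357.
Result = 0.0194·7.84·(+0.51354) / (0.0586·(+0.98357)) = +1.3552 rad/s; magnitude 1.3552 rad/s.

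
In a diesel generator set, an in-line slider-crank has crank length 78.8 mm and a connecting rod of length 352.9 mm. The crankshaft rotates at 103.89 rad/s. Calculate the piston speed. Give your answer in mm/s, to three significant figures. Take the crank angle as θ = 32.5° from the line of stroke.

5230

ω = 103.9 rad/s
For an in-line slider-crank, x = r cosθ + √(L² − r² sin²θ), so v = −rω sinθ·[1 + r cosθ/√(L² − r² sin²θ)].
With r = 0.0788 m, L = 0.3529 m, θ = 32.5°: √(L² − r² sin²θ) = 0.35035 m.
v = −0.0788·103.9·0.53730·[1 + 0.0788·0.84339/0.35035] = -5.233 m/s.
|v| = 5.233 m/s = 5233 mm/s.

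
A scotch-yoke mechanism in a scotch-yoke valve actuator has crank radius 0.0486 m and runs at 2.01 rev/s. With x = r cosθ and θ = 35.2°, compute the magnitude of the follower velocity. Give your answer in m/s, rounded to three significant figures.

0.354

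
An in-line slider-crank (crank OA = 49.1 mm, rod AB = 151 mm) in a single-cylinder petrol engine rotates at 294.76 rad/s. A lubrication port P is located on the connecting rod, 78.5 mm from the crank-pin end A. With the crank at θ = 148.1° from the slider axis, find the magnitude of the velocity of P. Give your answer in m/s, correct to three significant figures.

8.80

ω = 294.8 rad/s.  Crank-pin speed |V_A| = rω = 14.473 m/s, perpendicular to OA.
Rod angle: sinφ = −(r/L) sinθ ⇒ φ = -9.894°; ω_rod = −rω cosθ/√(L²−r²sin²θ) = +82.599 rad/s.
V_P = V_A + ω_rod × AP, with AP = 0.0785 m along the rod.
Components: V_Px = −rω sinθ − a·ω_rod·sinφ = -6.5338 m/s;  V_Py = rω cosθ + a·ω_rod·cosφ = -5.8994 m/s.
|V_P| = √(V_Px² + V_Py²) = 8.803 m/s.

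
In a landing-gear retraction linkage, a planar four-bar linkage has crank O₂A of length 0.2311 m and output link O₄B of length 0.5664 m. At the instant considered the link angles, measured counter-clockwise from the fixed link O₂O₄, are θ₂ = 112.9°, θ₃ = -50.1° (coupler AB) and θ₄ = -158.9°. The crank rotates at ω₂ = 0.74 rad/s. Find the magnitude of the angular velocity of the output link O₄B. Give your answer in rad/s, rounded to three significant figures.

0.0933

ω₂ = 0.74 rad/s
Differentiating the loop-closure r₂e^{iθ₂}+r₃e^{iθ₃}=r₁+r₄e^{iθ₄} gives r₂ω₂e^{iθ₂}+r₃ω₃e^{iθ₃}=r₄ω₄e^{iθ₄}.
Eliminating the other unknown: ω₄ = r₂ω₂ sin(θ₂−θ₃) / [r₄ sin(θ₄−θ₃)].
Numerator sine = +0.29237; denominator sine = -0.94665.
Result = 0.2311·0.74·(+0.29237) / (0.5664·(-0.94665)) = -0.093251 rad/s; magnitude 0.093251 rad/s.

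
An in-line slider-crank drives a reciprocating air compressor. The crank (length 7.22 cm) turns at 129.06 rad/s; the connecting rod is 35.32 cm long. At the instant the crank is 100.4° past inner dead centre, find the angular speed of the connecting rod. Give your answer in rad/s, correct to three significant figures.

ω = 129.1 rad/s
The rod makes angle φ with the slider axis where L sinφ = r sinθ; differentiating, L cosφ·φ̇ = r ω cosθ.
L cosφ = √(L² − r² sin²θ) = 0.34599 m.
|ω_rod| = r ω |cosθ| / √(L² − r² sin²θ) = 0.0722·129.1·0.18052/0.34599 = 4.8617 rad/s.

4.86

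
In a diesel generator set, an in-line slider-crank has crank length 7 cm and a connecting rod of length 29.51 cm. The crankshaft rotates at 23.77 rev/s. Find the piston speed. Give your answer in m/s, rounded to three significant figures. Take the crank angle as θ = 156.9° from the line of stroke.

3.20

ω = 2π·23.8 = 149.4 rad/s
For an in-line slider-crank, x = r cosθ + √(L² − r² sin²θ), so v = −rω sinθ·[1 + r cosθ/√(L² − r² sin²θ)].
With r = 0.07 m, L = 0.2951 m, θ = 156.9°: √(L² − r² sin²θ) = 0.29382 m.
v = −0.07·149.4·0.39234·[1 + 0.07·-0.91982/0.29382] = -3.2029 m/s.
|v| = 3.2029 m/s.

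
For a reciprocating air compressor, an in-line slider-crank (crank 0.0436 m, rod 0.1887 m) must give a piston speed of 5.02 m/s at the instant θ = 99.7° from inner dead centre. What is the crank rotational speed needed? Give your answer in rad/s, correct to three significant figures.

For an in-line slider-crank, |v_piston| = rω|sinθ|·[1 + r cosθ/√(L² − r² sin²θ)].
With r = 0.0436 m, L = 0.1887 m, θ = 99.7°: the bracketed kinematic factor |dx/dθ| = 0.041258 m.
ω = v/|dx/dθ| = 5.02/0.041258 = 121.67 rad/s.

122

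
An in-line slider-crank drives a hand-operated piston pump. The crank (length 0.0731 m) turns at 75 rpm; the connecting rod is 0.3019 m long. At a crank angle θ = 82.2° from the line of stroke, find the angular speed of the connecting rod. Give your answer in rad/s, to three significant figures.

0.266

ω = 7.854 rad/s (converted from 75 rpm).
The rod makes angle φ with the slider axis where L sinφ = r sinθ; differentiating, L cosφ·φ̇ = r ω cosθ.
L cosφ = √(L² − r² sin²θ) = 0.29308 m.
|ω_rod| = r ω |cosθ| / √(L² − r² sin²θ) = 0.0731·7.854·0.13572/0.29308 = 0.26585 rad/s.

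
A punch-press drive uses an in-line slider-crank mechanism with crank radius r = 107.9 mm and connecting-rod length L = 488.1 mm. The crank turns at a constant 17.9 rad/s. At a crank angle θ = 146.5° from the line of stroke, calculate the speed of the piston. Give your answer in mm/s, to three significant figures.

868

ω = 17.9 rad/s
For an in-line slider-crank, x = r cosθ + √(L² − r² sin²θ), so v = −rω sinθ·[1 + r cosθ/√(L² − r² sin²θ)].
With r = 0.1079 m, L = 0.4881 m, θ = 146.5°: √(L² − r² sin²θ) = 0.48445 m.
v = −0.1079·17.9·0.55194·[1 + 0.1079·-0.83389/0.48445] = -0.86803 m/s.
|v| = 0.86803 m/s = 868.03 mm/s.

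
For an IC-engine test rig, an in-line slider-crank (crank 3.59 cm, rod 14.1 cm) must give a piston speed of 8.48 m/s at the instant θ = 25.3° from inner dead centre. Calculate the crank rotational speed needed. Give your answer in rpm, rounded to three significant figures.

For an in-line slider-crank, |v_piston| = rω|sinθ|·[1 + r cosθ/√(L² − r² sin²θ)].
With r = 0.0359 m, L = 0.141 m, θ = 25.3°: the bracketed kinematic factor |dx/dθ| = 0.018895 m.
ω = v/|dx/dθ| = 8.48/0.018895 = 448.8 rad/s.
N = 60ω/(2π) = 4285.7 rpm.

4290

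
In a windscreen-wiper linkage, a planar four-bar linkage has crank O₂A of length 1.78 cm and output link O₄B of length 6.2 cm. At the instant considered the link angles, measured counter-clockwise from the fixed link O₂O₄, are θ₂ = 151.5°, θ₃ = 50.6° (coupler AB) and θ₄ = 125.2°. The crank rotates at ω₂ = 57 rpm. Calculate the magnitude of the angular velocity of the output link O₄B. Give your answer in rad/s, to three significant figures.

ω₂ = 5.969 rad/s (from 57 rpm).
Differentiating the loop-closure r₂e^{iθ₂}+r₃e^{iθ₃}=r₁+r₄e^{iθ₄} gives r₂ω₂e^{iθ₂}+r₃ω₃e^{iθ₃}=r₄ω₄e^{iθ₄}.
Eliminating the other unknown: ω₄ = r₂ω₂ sin(θ₂−θ₃) / [r₄ sin(θ₄−θ₃)].
Numerator sine = +0.98196; denominator sine = +0.96410.
Result = 0.0178·5.969·(+0.98196) / (0.062·(+0.96410)) = +1.7454 rad/s; magnitude 1.7454 rad/s.

1.75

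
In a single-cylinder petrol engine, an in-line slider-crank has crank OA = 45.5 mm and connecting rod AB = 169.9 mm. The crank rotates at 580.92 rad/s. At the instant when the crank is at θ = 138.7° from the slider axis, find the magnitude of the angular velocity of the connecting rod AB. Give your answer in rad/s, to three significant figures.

119

ω = 580.9 rad/s
The rod makes angle φ with the slider axis where L sinφ = r sinθ; differentiating, L cosφ·φ̇ = r ω cosθ.
L cosφ = √(L² − r² sin²θ) = 0.16723 m.
|ω_rod| = r ω |cosθ| / √(L² − r² sin²θ) = 0.0455·580.9·0.75126/0.16723 = 118.75 rad/s.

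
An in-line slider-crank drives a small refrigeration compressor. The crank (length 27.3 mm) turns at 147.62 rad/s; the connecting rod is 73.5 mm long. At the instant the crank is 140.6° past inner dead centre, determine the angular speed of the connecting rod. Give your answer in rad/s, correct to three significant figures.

43.6

ω = 147.6 rad/s
The rod makes angle φ with the slider axis where L sinφ = r sinθ; differentiating, L cosφ·φ̇ = r ω cosθ.
L cosφ = √(L² − r² sin²θ) = 0.071428 m.
|ω_rod| = r ω |cosθ| / √(L² − r² sin²θ) = 0.0273·147.6·0.77273/0.071428 = 43.598 rad/s.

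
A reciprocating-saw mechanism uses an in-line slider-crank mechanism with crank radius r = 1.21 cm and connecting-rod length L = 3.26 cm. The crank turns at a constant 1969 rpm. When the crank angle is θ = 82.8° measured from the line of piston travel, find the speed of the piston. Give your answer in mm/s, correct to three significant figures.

2600

ω = 2π·1969/60 = 206.2 rad/s
For an in-line slider-crank, x = r cosθ + √(L² − r² sin²θ), so v = −rω sinθ·[1 + r cosθ/√(L² − r² sin²θ)].
With r = 0.0121 m, L = 0.0326 m, θ = 82.8°: √(L² − r² sin²θ) = 0.030309 m.
v = −0.0121·206.2·0.99211·[1 + 0.0121·0.12533/0.030309] = -2.5991 m/s.
|v| = 2.5991 m/s = 2599.1 mm/s.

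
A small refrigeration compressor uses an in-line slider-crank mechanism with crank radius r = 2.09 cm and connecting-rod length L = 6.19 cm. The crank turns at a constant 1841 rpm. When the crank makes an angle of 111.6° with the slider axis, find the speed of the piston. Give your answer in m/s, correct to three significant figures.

3.26

ω = 2π·1841/60 = 192.8 rad/s
For an in-line slider-crank, x = r cosθ + √(L² − r² sin²θ), so v = −rω sinθ·[1 + r cosθ/√(L² − r² sin²θ)].
With r = 0.0209 m, L = 0.0619 m, θ = 111.6°: √(L² − r² sin²θ) = 0.058771 m.
v = −0.0209·192.8·0.92978·[1 + 0.0209·-0.36812/0.058771] = -3.2559 m/s.
|v| = 3.2559 m/s.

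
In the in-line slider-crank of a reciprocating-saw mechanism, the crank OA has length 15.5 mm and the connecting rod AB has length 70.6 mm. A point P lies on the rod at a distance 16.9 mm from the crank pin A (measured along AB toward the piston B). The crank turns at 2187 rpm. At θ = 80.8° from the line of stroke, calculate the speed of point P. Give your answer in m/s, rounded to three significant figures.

3.56

ω = 229 rad/s.  Crank-pin speed |V_A| = rω = 3.5498 m/s, perpendicular to OA.
Rod angle: sinφ = −(r/L) sinθ ⇒ φ = -12.517°; ω_rod = −rω cosθ/√(L²−r²sin²θ) = -8.2347 rad/s.
V_P = V_A + ω_rod × AP, with AP = 0.0169 m along the rod.
Components: V_Px = −rω sinθ − a·ω_rod·sinφ = -3.5343 m/s;  V_Py = rω cosθ + a·ω_rod·cosφ = +0.43169 m/s.
|V_P| = √(V_Px² + V_Py²) = 3.5606 m/s.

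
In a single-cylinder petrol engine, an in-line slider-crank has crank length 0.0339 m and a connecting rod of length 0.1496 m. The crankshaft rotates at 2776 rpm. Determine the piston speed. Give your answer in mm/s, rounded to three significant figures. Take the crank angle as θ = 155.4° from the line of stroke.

3250

ω = 2π·2776/60 = 290.7 rad/s
For an in-line slider-crank, x = r cosθ + √(L² − r² sin²θ), so v = −rω sinθ·[1 + r cosθ/√(L² − r² sin²θ)].
With r = 0.0339 m, L = 0.1496 m, θ = 155.4°: √(L² − r² sin²θ) = 0.14893 m.
v = −0.0339·290.7·0.41628·[1 + 0.0339·-0.90924/0.14893] = -3.2533 m/s.
|v| = 3.2533 m/s = 3253.3 mm/s.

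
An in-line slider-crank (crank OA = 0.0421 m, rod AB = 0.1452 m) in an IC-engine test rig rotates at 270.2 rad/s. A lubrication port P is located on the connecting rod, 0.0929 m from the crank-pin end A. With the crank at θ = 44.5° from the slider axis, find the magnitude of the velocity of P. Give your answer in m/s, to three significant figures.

ω = 270.2 rad/s.  Crank-pin speed |V_A| = rω = 11.375 m/s, perpendicular to OA.
Rod angle: sinφ = −(r/L) sinθ ⇒ φ = -11.726°; ω_rod = −rω cosθ/√(L²−r²sin²θ) = -57.069 rad/s.
V_P = V_A + ω_rod × AP, with AP = 0.0929 m along the rod.
Components: V_Px = −rω sinθ − a·ω_rod·sinφ = -9.0506 m/s;  V_Py = rω cosθ + a·ω_rod·cosφ = +2.9224 m/s.
|V_P| = √(V_Px² + V_Py²) = 9.5107 m/s.

9.51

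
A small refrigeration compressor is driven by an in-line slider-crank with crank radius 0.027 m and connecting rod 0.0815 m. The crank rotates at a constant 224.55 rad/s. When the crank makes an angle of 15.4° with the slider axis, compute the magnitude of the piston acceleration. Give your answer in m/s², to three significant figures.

ω = 224.6 rad/s
x(θ) = r cosθ + √(L² − r² sin²θ); with ω constant, a = ω²·d²x/dθ².
d²x/dθ² = −r cosθ − r²(cos2θ)/√u − r⁴ sin²2θ/(4u^{3/2}),  u = L² − r² sin²θ = 0.00659084 m².
Substituting r = 0.027 m, L = 0.0815 m, θ = 15.4°: d²x/dθ² = -0.033809 m.
a = ω²·d²x/dθ² = (224.6)²·(-0.033809) = -1704.7 m/s²;  |a| = 1704.7 m/s².

1700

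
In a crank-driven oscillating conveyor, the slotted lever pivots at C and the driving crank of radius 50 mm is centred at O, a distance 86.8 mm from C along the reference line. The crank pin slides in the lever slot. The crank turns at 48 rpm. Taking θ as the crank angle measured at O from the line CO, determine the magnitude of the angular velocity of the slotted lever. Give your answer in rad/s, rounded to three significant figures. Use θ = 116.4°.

ω = 5.027 rad/s (from 48 rpm).
Crank pin A relative to C: A = (d + r cosθ, r sinθ); lever angle φ = atan2(r sinθ, d + r cosθ).
Differentiating tanφ: φ̇ = rω(d cosθ + r)/(d² + r² + 2dr cosθ).
d² + r² + 2dr cosθ = |CA|² = 0.00617481 m²;  d cosθ + r = +0.011406 m.
|ω_lever| = |0.05·5.027·+0.011406| / 0.00617481 = 0.46423 rad/s.

0.464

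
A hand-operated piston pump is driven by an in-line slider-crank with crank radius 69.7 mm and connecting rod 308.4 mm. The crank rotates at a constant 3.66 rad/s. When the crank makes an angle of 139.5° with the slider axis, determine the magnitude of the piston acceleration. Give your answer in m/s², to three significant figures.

0.674

ω = 3.66 rad/s
x(θ) = r cosθ + √(L² − r² sin²θ); with ω constant, a = ω²·d²x/dθ².
d²x/dθ² = −r cosθ − r²(cos2θ)/√u − r⁴ sin²2θ/(4u^{3/2}),  u = L² − r² sin²θ = 0.0930615 m².
Substituting r = 0.0697 m, L = 0.3084 m, θ = 139.5°: d²x/dθ² = +0.050306 m.
a = ω²·d²x/dθ² = (3.66)²·(+0.050306) = +0.67388 m/s²;  |a| = 0.67388 m/s².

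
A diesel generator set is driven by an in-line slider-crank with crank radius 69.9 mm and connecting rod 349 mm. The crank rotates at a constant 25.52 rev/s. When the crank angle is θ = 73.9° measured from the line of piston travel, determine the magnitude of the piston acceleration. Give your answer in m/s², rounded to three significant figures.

ω = 2π·25.5 = 160.3 rad/s
x(θ) = r cosθ + √(L² − r² sin²θ); with ω constant, a = ω²·d²x/dθ².
d²x/dθ² = −r cosθ − r²(cos2θ)/√u − r⁴ sin²2θ/(4u^{3/2}),  u = L² − r² sin²θ = 0.117291 m².
Substituting r = 0.0699 m, L = 0.349 m, θ = 73.9°: d²x/dθ² = -0.0073541 m.
a = ω²·d²x/dθ² = (160.3)²·(-0.0073541) = -189.08 m/s²;  |a| = 189.08 m/s².

189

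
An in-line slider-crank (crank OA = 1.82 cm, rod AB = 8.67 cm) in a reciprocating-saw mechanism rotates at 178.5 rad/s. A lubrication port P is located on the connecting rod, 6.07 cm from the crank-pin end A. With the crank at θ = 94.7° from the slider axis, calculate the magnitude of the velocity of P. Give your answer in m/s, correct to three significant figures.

3.20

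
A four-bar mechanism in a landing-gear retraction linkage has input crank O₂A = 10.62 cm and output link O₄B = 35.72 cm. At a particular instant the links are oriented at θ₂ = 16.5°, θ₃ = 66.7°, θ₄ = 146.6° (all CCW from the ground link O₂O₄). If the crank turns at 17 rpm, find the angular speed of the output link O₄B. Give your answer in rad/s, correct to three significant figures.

0.413

ω₂ = 1.78 rad/s (from 17 rpm).
Differentiating the loop-closure r₂e^{iθ₂}+r₃e^{iθ₃}=r₁+r₄e^{iθ₄} gives r₂ω₂e^{iθ₂}+r₃ω₃e^{iθ₃}=r₄ω₄e^{iθ₄}.
Eliminating the other unknown: ω₄ = r₂ω₂ sin(θ₂−θ₃) / [r₄ sin(θ₄−θ₃)].
Numerator sine = -0.76828; denominator sine = +0.98450.
Result = 0.1062·1.78·(-0.76828) / (0.3572·(+0.98450)) = -0.41304 rad/s; magnitude 0.41304 rad/s.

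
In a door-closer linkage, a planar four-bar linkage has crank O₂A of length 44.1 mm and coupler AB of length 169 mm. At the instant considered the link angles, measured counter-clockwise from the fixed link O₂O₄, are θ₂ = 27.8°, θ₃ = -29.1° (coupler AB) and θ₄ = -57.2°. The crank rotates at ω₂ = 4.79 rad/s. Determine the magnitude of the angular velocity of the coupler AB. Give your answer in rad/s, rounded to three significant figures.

2.64

ω₂ = 4.79 rad/s
Differentiating the loop-closure r₂e^{iθ₂}+r₃e^{iθ₃}=r₁+r₄e^{iθ₄} gives r₂ω₂e^{iθ₂}+r₃ω₃e^{iθ₃}=r₄ω₄e^{iθ₄}.
Eliminating the other unknown: ω₃ = r₂ω₂ sin(θ₄−θ₂) / [r₃ sin(θ₃−θ₄)].
Numerator sine = -0.99619; denominator sine = +0.47101.
Result = 0.0441·4.79·(-0.99619) / (0.169·(+0.47101)) = -2.6436 rad/s; magnitude 2.6436 rad/s.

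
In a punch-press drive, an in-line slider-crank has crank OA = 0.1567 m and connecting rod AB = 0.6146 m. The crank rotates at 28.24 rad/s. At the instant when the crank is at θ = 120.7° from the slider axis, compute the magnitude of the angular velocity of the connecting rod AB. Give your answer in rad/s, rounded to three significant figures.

3.77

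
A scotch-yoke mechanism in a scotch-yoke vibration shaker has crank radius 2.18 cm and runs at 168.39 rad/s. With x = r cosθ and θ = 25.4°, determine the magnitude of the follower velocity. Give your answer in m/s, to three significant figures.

ω = 168.4 rad/s
x = r cosθ ⇒ ẋ = −rω sinθ.
|v| = rω|sinθ| = 0.0218·168.4·|sin 25.4°| = 1.5746 m/s.

1.57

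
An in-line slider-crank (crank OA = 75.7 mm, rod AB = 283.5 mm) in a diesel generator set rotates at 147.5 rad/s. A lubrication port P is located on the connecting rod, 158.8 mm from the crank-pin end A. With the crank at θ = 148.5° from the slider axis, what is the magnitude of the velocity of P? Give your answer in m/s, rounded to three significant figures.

6.59

ω = 147.5 rad/s.  Crank-pin speed |V_A| = rω = 11.166 m/s, perpendicular to OA.
Rod angle: sinφ = −(r/L) sinθ ⇒ φ = -8.020°; ω_rod = −rω cosθ/√(L²−r²sin²θ) = +33.913 rad/s.
V_P = V_A + ω_rod × AP, with AP = 0.1588 m along the rod.
Components: V_Px = −rω sinθ − a·ω_rod·sinφ = -5.0827 m/s;  V_Py = rω cosθ + a·ω_rod·cosφ = -4.1876 m/s.
|V_P| = √(V_Px² + V_Py²) = 6.5856 m/s.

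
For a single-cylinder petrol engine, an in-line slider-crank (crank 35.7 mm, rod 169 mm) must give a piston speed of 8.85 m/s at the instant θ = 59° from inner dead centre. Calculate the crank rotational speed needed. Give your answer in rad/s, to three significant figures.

For an in-line slider-crank, |v_piston| = rω|sinθ|·[1 + r cosθ/√(L² − r² sin²θ)].
With r = 0.0357 m, L = 0.169 m, θ = 59°: the bracketed kinematic factor |dx/dθ| = 0.033986 m.
ω = v/|dx/dθ| = 8.85/0.033986 = 260.4 rad/s.

260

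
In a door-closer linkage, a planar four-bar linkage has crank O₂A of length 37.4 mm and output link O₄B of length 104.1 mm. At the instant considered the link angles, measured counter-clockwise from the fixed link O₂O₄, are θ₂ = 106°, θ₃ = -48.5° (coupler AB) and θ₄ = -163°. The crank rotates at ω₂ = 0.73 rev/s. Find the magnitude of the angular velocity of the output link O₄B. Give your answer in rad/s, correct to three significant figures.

0.780

ω₂ = 4.587 rad/s (from 0.73 rev/s).
Differentiating the loop-closure r₂e^{iθ₂}+r₃e^{iθ₃}=r₁+r₄e^{iθ₄} gives r₂ω₂e^{iθ₂}+r₃ω₃e^{iθ₃}=r₄ω₄e^{iθ₄}.
Eliminating the other unknown: ω₄ = r₂ω₂ sin(θ₂−θ₃) / [r₄ sin(θ₄−θ₃)].
Numerator sine = +0.43051; denominator sine = -0.90996.
Result = 0.0374·4.587·(+0.43051) / (0.1041·(-0.90996)) = -0.77962 rad/s; magnitude 0.77962 rad/s.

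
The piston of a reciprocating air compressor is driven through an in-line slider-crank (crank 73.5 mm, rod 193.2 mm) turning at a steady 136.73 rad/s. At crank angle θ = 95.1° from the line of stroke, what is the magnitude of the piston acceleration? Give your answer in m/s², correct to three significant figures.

677

ω = 136.7 rad/s
x(θ) = r cosθ + √(L² − r² sin²θ); with ω constant, a = ω²·d²x/dθ².
d²x/dθ² = −r cosθ − r²(cos2θ)/√u − r⁴ sin²2θ/(4u^{3/2}),  u = L² − r² sin²θ = 0.0319667 m².
Substituting r = 0.0735 m, L = 0.1932 m, θ = 95.1°: d²x/dθ² = +0.036231 m.
a = ω²·d²x/dθ² = (136.7)²·(+0.036231) = +677.35 m/s²;  |a| = 677.35 m/s².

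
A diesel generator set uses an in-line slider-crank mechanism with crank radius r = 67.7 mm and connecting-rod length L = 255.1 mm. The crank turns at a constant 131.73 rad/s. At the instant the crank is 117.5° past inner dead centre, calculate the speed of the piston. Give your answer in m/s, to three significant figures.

6.91

ω = 131.7 rad/s
For an in-line slider-crank, x = r cosθ + √(L² − r² sin²θ), so v = −rω sinθ·[1 + r cosθ/√(L² − r² sin²θ)].
With r = 0.0677 m, L = 0.2551 m, θ = 117.5°: √(L² − r² sin²θ) = 0.24793 m.
v = −0.0677·131.7·0.88701·[1 + 0.0677·-0.46175/0.24793] = -6.9131 m/s.
|v| = 6.9131 m/s.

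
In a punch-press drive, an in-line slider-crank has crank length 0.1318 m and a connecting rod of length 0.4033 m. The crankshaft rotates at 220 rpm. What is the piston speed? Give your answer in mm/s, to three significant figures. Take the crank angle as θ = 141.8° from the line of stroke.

ω = 2π·220/60 = 23.04 rad/s
For an in-line slider-crank, x = r cosθ + √(L² − r² sin²θ), so v = −rω sinθ·[1 + r cosθ/√(L² − r² sin²θ)].
With r = 0.1318 m, L = 0.4033 m, θ = 141.8°: √(L² − r² sin²θ) = 0.39498 m.
v = −0.1318·23.04·0.61841·[1 + 0.1318·-0.78586/0.39498] = -1.3854 m/s.
|v| = 1.3854 m/s = 1385.4 mm/s.

1390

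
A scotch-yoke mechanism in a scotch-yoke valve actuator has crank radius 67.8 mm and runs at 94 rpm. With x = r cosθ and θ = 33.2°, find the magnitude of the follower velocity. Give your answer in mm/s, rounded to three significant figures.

ω = 9.844 rad/s (from 94 rpm).
x = r cosθ ⇒ ẋ = −rω sinθ.
|v| = rω|sinθ| = 0.0678·9.844·|sin 33.2°| = 0.36544 m/s = 365.44 mm/s.

365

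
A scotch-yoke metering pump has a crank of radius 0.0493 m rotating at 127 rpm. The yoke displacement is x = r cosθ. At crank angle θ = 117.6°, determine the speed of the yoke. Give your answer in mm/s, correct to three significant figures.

ω = 13.3 rad/s (from 127 rpm).
x = r cosθ ⇒ ẋ = −rω sinθ.
|v| = rω|sinθ| = 0.0493·13.3·|sin 117.6°| = 0.58105 m/s = 581.05 mm/s.

581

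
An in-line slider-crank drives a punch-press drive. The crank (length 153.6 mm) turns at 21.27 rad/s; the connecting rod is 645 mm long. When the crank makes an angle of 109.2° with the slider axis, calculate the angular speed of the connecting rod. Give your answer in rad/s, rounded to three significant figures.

1.71

ω = 21.27 rad/s
The rod makes angle φ with the slider axis where L sinφ = r sinθ; differentiating, L cosφ·φ̇ = r ω cosθ.
L cosφ = √(L² − r² sin²θ) = 0.62848 m.
|ω_rod| = r ω |cosθ| / √(L² − r² sin²θ) = 0.1536·21.27·0.32887/0.62848 = 1.7096 rad/s.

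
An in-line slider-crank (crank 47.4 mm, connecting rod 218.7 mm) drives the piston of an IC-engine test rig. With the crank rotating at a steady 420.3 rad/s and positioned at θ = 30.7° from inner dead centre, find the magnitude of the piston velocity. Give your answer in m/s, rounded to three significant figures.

12.1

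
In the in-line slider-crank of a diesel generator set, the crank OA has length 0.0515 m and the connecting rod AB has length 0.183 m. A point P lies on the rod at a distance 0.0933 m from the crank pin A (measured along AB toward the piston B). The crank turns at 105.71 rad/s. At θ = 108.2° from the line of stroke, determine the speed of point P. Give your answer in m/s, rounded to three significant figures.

ω = 105.7 rad/s.  Crank-pin speed |V_A| = rω = 5.4441 m/s, perpendicular to OA.
Rod angle: sinφ = −(r/L) sinθ ⇒ φ = -15.506°; ω_rod = −rω cosθ/√(L²−r²sin²θ) = +9.6426 rad/s.
V_P = V_A + ω_rod × AP, with AP = 0.0933 m along the rod.
Components: V_Px = −rω sinθ − a·ω_rod·sinφ = -4.9312 m/s;  V_Py = rω cosθ + a·ω_rod·cosφ = -0.83346 m/s.
|V_P| = √(V_Px² + V_Py²) = 5.0011 m/s.

5.00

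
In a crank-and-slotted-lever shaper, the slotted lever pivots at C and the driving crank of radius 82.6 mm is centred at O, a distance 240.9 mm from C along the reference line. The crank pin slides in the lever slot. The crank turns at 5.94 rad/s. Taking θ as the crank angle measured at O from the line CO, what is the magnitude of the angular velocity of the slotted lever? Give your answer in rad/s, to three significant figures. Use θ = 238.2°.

ω = 5.94 rad/s
Crank pin A relative to C: A = (d + r cosθ, r sinθ); lever angle φ = atan2(r sinθ, d + r cosθ).
Differentiating tanφ: φ̇ = rω(d cosθ + r)/(d² + r² + 2dr cosθ).
d² + r² + 2dr cosθ = |CA|² = 0.0438845 m²;  d cosθ + r = -0.044344 m.
|ω_lever| = |0.0826·5.94·-0.044344| / 0.0438845 = 0.49578 rad/s.

0.496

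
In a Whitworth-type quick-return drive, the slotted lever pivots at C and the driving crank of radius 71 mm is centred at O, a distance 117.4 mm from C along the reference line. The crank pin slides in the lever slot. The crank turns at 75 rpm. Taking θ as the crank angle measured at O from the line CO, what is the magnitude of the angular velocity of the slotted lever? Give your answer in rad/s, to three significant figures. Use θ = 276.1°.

2.26

ω = 7.854 rad/s (from 75 rpm).
Crank pin A relative to C: A = (d + r cosθ, r sinθ); lever angle φ = atan2(r sinθ, d + r cosθ).
Differentiating tanφ: φ̇ = rω(d cosθ + r)/(d² + r² + 2dr cosθ).
d² + r² + 2dr cosθ = |CA|² = 0.0205953 m²;  d cosθ + r = +0.083475 m.
|ω_lever| = |0.071·7.854·+0.083475| / 0.0205953 = 2.2602 rad/s.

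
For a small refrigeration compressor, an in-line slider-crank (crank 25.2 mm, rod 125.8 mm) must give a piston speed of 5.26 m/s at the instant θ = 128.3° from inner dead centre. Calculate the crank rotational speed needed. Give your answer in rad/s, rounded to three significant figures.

304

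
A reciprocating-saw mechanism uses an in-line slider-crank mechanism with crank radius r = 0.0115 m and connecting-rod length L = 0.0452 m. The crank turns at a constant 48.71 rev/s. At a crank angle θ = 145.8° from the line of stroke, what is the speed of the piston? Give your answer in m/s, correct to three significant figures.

ω = 2π·48.7 = 306.1 rad/s
For an in-line slider-crank, x = r cosθ + √(L² − r² sin²θ), so v = −rω sinθ·[1 + r cosθ/√(L² − r² sin²θ)].
With r = 0.0115 m, L = 0.0452 m, θ = 145.8°: √(L² − r² sin²θ) = 0.044735 m.
v = −0.0115·306.1·0.56208·[1 + 0.0115·-0.82708/0.044735] = -1.5577 m/s.
|v| = 1.5577 m/s.

1.56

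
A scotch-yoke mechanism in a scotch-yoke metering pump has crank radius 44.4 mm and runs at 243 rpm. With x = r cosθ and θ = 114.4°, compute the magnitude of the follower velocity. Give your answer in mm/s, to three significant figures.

ω = 25.45 rad/s (from 243 rpm).
x = r cosθ ⇒ ẋ = −rω sinθ.
|v| = rω|sinθ| = 0.0444·25.45·|sin 114.4°| = 1.0289 m/s = 1028.9 mm/s.

1030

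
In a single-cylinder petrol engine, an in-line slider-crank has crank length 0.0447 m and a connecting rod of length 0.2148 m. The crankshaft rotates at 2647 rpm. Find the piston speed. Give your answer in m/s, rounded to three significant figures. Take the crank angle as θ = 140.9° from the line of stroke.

6.54

ω = 2π·2647/60 = 277.2 rad/s
For an in-line slider-crank, x = r cosθ + √(L² − r² sin²θ), so v = −rω sinθ·[1 + r cosθ/√(L² − r² sin²θ)].
With r = 0.0447 m, L = 0.2148 m, θ = 140.9°: √(L² − r² sin²θ) = 0.21294 m.
v = −0.0447·277.2·0.63068·[1 + 0.0447·-0.77605/0.21294] = -6.5414 m/s.
|v| = 6.5414 m/s.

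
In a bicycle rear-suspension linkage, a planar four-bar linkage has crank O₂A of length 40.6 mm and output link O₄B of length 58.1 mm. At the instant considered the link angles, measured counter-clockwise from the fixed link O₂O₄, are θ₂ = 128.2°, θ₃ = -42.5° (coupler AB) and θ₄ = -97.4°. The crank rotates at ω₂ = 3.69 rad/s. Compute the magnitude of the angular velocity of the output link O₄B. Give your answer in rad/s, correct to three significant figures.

0.509

ω₂ = 3.69 rad/s
Differentiating the loop-closure r₂e^{iθ₂}+r₃e^{iθ₃}=r₁+r₄e^{iθ₄} gives r₂ω₂e^{iθ₂}+r₃ω₃e^{iθ₃}=r₄ω₄e^{iθ₄}.
Eliminating the other unknown: ω₄ = r₂ω₂ sin(θ₂−θ₃) / [r₄ sin(θ₄−θ₃)].
Numerator sine = +0.16160; denominator sine = -0.81815.
Result = 0.0406·3.69·(+0.16160) / (0.0581·(-0.81815)) = -0.50933 rad/s; magnitude 0.50933 rad/s.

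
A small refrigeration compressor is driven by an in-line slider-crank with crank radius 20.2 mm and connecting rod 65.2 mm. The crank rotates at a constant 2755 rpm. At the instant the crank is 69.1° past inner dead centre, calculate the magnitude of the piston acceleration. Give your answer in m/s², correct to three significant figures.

ω = 2π·2755/60 = 288.5 rad/s
x(θ) = r cosθ + √(L² − r² sin²θ); with ω constant, a = ω²·d²x/dθ².
d²x/dθ² = −r cosθ − r²(cos2θ)/√u − r⁴ sin²2θ/(4u^{3/2}),  u = L² − r² sin²θ = 0.00389493 m².
Substituting r = 0.0202 m, L = 0.0652 m, θ = 69.1°: d²x/dθ² = -0.0024082 m.
a = ω²·d²x/dθ² = (288.5)²·(-0.0024082) = -200.44 m/s²;  |a| = 200.44 m/s².

200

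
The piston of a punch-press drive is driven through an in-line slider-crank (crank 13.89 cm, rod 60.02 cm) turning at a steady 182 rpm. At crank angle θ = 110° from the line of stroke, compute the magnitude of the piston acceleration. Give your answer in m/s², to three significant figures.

ω = 2π·182/60 = 19.06 rad/s
x(θ) = r cosθ + √(L² − r² sin²θ); with ω constant, a = ω²·d²x/dθ².
d²x/dθ² = −r cosθ − r²(cos2θ)/√u − r⁴ sin²2θ/(4u^{3/2}),  u = L² − r² sin²θ = 0.343204 m².
Substituting r = 0.1389 m, L = 0.6002 m, θ = 110°: d²x/dθ² = +0.072543 m.
a = ω²·d²x/dθ² = (19.06)²·(+0.072543) = +26.351 m/s²;  |a| = 26.351 m/s².

26.4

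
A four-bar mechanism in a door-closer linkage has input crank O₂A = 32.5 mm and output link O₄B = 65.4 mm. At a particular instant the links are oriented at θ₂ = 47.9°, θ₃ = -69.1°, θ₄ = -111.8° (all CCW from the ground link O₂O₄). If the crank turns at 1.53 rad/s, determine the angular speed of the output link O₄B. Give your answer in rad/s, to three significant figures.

0.999

ω₂ = 1.53 rad/s
Differentiating the loop-closure r₂e^{iθ₂}+r₃e^{iθ₃}=r₁+r₄e^{iθ₄} gives r₂ω₂e^{iθ₂}+r₃ω₃e^{iθ₃}=r₄ω₄e^{iθ₄}.
Eliminating the other unknown: ω₄ = r₂ω₂ sin(θ₂−θ₃) / [r₄ sin(θ₄−θ₃)].
Numerator sine = +0.89101; denominator sine = -0.67816.
Result = 0.0325·1.53·(+0.89101) / (0.0654·(-0.67816)) = -0.99896 rad/s; magnitude 0.99896 rad/s.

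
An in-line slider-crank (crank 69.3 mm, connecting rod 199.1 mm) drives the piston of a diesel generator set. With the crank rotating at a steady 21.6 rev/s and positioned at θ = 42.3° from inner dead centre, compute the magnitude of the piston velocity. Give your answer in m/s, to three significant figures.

ω = 2π·21.6 = 135.7 rad/s
For an in-line slider-crank, x = r cosθ + √(L² − r² sin²θ), so v = −rω sinθ·[1 + r cosθ/√(L² − r² sin²θ)].
With r = 0.0693 m, L = 0.1991 m, θ = 42.3°: √(L² − r² sin²θ) = 0.19356 m.
v = −0.0693·135.7·0.67301·[1 + 0.0693·0.73963/0.19356] = -8.006 m/s.
|v| = 8.006 m/s.

8.01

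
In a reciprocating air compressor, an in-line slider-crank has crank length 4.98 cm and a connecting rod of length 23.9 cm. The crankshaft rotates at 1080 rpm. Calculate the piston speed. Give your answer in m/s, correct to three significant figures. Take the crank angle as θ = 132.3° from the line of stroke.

ω = 2π·1080/60 = 113.1 rad/s
For an in-line slider-crank, x = r cosθ + √(L² − r² sin²θ), so v = −rω sinθ·[1 + r cosθ/√(L² − r² sin²θ)].
With r = 0.0498 m, L = 0.239 m, θ = 132.3°: √(L² − r² sin²θ) = 0.23614 m.
v = −0.0498·113.1·0.73963·[1 + 0.0498·-0.67301/0.23614] = -3.5745 m/s.
|v| = 3.5745 m/s.

3.57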